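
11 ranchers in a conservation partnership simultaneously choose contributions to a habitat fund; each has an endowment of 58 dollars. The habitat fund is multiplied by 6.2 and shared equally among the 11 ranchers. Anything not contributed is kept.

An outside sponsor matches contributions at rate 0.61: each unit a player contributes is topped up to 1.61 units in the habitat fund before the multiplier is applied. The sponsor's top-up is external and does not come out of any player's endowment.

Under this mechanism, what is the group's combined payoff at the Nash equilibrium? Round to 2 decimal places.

638.00 dollars

Even with the mechanism, each unit contributed returns only 6.2 × 1.61 / 11 = 0.9075 per unit of net cost, so contributing nothing is still dominant.
Everyone keeps their endowment and the group total is 11 × 58 = 638.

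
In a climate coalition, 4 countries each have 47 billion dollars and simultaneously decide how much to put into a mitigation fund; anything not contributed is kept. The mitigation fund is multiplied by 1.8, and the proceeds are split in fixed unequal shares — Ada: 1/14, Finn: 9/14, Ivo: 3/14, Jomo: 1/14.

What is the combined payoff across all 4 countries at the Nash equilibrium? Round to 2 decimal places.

A player with share s gets back 1.8·s per unit contributed, so full contribution is dominant for anyone with s > 1/1.8 = 0.5556 and zero contribution is dominant for anyone below.
The only share above 0.5556 is Finn's 9/14, contributing 47; the remaining 3 contribute 0. Total contributed: 47.
The mitigation fund pays out 1.8 × 47 = 84.60 in total (split across the unequal shares, but the aggregate is all that matters for the group sum).
The 3 free-riders keep 47 each, adding 141. Group total = 141 + 84.60 = 225.60.

225.60 billion dollars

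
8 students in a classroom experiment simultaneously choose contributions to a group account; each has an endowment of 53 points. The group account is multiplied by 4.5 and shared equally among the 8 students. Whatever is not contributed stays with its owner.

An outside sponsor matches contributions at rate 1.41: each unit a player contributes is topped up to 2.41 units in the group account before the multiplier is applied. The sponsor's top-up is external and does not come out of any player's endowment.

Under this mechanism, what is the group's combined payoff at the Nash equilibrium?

With the mechanism, a contributed unit returns 4.5 × 2.41 / 8 = 1.3556 per unit of net cost to the contributor — now above 1 — so contributing fully is weakly dominant for every player.
At the Nash equilibrium everyone contributes 53. Group total payoff = 4.5 × 2.41 × 424 = 4598.28.

4598.28 points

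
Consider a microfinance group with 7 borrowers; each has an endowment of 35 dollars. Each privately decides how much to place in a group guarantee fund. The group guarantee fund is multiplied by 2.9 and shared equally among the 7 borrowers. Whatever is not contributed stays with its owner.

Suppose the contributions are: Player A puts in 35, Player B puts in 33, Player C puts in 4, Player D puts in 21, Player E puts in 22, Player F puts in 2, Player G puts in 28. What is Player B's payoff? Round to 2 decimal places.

Total contributed: 35 + 33 + 4 + 21 + 22 + 2 + 28 = 145.
Each receives 2.9 × 145 / 7 = 60.07 from the group guarantee fund.
Player B keeps 35 − 33 = 2, so Player B's payoff is 2 + 60.07 = 62.07.

62.07 dollars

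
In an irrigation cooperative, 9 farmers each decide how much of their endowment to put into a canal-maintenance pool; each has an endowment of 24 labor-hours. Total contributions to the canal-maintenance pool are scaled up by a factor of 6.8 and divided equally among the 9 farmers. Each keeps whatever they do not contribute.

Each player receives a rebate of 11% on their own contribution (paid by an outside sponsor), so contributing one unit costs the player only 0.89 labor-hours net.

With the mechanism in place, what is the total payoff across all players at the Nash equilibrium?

216.00 labor-hours

Even with the mechanism, each unit contributed returns only (6.8/9) / 0.89 = 0.8489 per unit of net cost, so contributing nothing is still dominant.
At the Nash equilibrium no one contributes; group total payoff = 9 × 24 = 216.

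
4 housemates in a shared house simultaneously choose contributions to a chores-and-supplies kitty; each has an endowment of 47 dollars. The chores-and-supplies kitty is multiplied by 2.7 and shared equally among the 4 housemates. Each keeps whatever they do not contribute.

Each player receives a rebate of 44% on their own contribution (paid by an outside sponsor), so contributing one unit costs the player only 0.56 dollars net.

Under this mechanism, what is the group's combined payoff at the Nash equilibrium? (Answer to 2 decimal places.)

Under the mechanism each unit contributed yields (2.7/4) / 0.56 = 1.2054 back to its contributor per unit of net cost, which exceeds 1, making full contribution the dominant choice for everyone.
At the Nash equilibrium everyone contributes 47. Group total payoff = 4 × (47 × 0.44 + 2.7 × 47) = 590.32.

590.32 dollars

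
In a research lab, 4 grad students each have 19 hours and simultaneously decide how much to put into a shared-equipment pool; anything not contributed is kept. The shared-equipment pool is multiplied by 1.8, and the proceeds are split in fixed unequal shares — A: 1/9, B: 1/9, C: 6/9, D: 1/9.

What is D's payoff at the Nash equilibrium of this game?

22.80 hours

A player with share s gets back 1.8·s per unit contributed, so full contribution is dominant for anyone with s > 1/1.8 = 0.5556 and zero contribution is dominant for anyone below.
Only C (6/9) clears that bar, contributing 19; the remaining 3 contribute 0. Total contributed: 19.
D keeps 19 and receives 1.8 × 19 × 1/9 = 3.80 from the shared-equipment pool, for a payoff of 22.80.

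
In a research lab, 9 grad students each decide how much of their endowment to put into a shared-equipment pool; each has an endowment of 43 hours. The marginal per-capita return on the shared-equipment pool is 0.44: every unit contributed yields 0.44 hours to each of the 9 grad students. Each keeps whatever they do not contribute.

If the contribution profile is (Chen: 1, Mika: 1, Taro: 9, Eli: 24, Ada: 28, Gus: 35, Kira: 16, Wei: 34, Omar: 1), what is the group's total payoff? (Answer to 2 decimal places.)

828.04 hours

Total contributed: 1 + 1 + 9 + 24 + 28 + 35 + 16 + 34 + 1 = 149; total kept: 9 × 43 − 149 = 238.
The shared-equipment pool pays out 0.44 × 9 × 149 = 590.04 in aggregate.
Group total = 238 + 590.04 = 828.04.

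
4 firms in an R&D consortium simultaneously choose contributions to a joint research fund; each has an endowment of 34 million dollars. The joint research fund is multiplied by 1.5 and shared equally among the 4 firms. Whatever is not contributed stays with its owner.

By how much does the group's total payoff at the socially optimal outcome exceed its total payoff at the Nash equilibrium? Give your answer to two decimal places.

68.00 million dollars

Each contributed unit returns 1.5/4 = 0.3750 to its contributor — below 1 — so contributing 0 is dominant for every player. At the Nash equilibrium everyone keeps their 34, and the group total is 4 × 34 = 136.
Each contributed unit returns 1.500 to the group as a whole (0.3750 to each of 4 players), which exceeds 1, so the social optimum is full contribution: group total = 1.500 × 136 = 204.00.
Efficiency loss = 204.00 − 136 = 68.00.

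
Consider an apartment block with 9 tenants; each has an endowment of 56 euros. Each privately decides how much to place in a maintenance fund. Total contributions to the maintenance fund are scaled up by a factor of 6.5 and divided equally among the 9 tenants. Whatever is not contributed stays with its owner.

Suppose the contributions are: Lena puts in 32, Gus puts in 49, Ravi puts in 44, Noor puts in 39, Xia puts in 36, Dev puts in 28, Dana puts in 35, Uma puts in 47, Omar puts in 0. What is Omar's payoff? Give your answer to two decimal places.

Total contributed: 32 + 49 + 44 + 39 + 36 + 28 + 35 + 47 + 0 = 310.
Each receives 6.5 × 310 / 9 = 223.89 from the maintenance fund.
Omar keeps 56 − 0 = 56, so Omar's payoff is 56 + 223.89 = 279.89.

279.89 euros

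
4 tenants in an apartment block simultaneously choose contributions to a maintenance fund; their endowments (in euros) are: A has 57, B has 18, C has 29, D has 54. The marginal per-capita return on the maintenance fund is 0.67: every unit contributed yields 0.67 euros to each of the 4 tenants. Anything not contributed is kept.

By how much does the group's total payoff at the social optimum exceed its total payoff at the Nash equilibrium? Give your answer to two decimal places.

The private return per contributed unit is 0.67 < 1 for everyone, so the Nash equilibrium is zero contribution and the group total is Σ E_j = 57 + 18 + 29 + 54 = 158.
Each contributed unit returns 2.680 to the group, so the social optimum is full contribution by everyone: group total = 2.680 × 158 = 423.44.
Efficiency loss = (2.680 − 1) × 158 = 265.44.

265.44 euros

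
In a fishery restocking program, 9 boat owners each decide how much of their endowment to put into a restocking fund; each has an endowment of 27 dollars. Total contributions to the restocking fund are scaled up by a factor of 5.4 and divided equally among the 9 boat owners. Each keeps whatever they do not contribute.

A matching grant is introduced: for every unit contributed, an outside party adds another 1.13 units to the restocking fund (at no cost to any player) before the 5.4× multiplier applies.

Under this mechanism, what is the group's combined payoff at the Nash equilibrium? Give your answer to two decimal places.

Under the mechanism each unit contributed yields 5.4 × 2.13 / 9 = 1.2780 back to its contributor per unit of net cost, which exceeds 1, making full contribution the dominant choice for everyone.
So the Nash equilibrium is full contribution by all 9; the group earns 5.4 × 2.13 × 243 = 2794.99.

2794.99 dollars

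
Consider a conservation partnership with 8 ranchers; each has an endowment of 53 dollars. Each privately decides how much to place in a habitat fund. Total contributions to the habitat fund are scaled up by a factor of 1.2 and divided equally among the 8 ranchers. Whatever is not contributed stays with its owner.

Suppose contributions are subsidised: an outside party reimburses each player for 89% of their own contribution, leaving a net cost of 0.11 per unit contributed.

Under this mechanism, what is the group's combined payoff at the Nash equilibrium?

886.16 dollars

The effective private return per unit is now (1.2/8) / 0.11 = 1.3636 > 1, so every player's dominant strategy flips to full contribution.
So the Nash equilibrium is full contribution by all 8; the group earns 8 × (53 × 0.89 + 1.2 × 53) = 886.16.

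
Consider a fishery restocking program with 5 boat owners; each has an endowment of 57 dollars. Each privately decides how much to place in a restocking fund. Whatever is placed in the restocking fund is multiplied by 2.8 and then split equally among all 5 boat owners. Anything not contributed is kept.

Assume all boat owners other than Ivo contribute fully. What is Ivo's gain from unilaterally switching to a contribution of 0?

25.08 dollars

Switching from a contribution of 57 to 0 lets Ivo keep an extra 57 dollars, but lowers the restocking fund by 57, which costs Ivo their own share of that drop: 2.8/5 × 57 = 31.92.
Net gain = 57 − 31.92 = 25.08. The private return per contributed unit (0.5600) is below 1, so free-riding is indeed the best response regardless of what the others do.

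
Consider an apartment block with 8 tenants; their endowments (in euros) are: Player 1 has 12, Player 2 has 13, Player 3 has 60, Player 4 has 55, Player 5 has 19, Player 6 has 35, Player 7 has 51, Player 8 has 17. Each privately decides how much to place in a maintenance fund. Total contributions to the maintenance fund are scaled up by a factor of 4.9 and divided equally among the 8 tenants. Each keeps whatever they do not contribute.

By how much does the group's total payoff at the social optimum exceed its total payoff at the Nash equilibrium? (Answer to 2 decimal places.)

1021.80 euros

The private return per contributed unit is 4.9/8 = 0.6125 < 1 for every player regardless of endowment, so the Nash equilibrium is zero contribution and the group total is Σ E_j = 12 + 13 + 60 + 55 + 19 + 35 + 51 + 17 = 262.
Each contributed unit returns 4.900 to the group, so the social optimum is full contribution by everyone: group total = 4.900 × 262 = 1283.80.
Efficiency loss = (4.900 − 1) × 262 = 1021.80.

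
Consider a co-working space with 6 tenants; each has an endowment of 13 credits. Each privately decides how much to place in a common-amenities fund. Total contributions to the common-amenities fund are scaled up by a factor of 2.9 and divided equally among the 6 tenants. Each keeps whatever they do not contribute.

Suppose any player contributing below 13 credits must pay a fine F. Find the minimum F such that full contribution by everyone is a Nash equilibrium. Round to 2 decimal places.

6.72 credits

Given the others contribute fully, the best deviation is to contribute 0 (any partial contribution still incurs the fine and gives up units whose private return 0.4833 is below 1).
Deviating from 13 to 0 saves 13 credits but forfeits the deviator's share of the drop in the common-amenities fund: 2.9/6 × 13 = 6.28.
So the deviation gain is 13 − 6.28 = 6.72, and the fine must be at least 6.72 credits to wipe it out.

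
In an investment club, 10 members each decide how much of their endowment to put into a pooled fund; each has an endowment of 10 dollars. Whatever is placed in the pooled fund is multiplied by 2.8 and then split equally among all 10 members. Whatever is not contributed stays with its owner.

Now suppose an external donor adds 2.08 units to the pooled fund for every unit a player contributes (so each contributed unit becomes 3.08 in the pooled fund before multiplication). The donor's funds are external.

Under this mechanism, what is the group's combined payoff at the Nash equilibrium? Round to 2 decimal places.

With the mechanism, a contributed unit returns 2.8 × 3.08 / 10 = 0.8624 per unit of net cost — still below 1 — so contributing 0 remains dominant for every player.
Everyone keeps their endowment and the group total is 10 × 10 = 100.

100.00 dollars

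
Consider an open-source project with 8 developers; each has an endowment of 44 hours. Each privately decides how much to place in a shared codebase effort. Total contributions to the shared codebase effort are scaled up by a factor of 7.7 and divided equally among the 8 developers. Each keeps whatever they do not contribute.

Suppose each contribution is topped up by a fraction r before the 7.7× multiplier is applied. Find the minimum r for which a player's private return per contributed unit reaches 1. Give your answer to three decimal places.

With matching at rate r, one contributed unit becomes (1 + r) in the shared codebase effort and returns 7.7 × (1 + r) / 8 to the contributor.
Setting this equal to 1: 1 + r = 8/7.7 = 1.0390.
So the minimum matching rate is r = 1.0390 − 1 = 0.039.

0.039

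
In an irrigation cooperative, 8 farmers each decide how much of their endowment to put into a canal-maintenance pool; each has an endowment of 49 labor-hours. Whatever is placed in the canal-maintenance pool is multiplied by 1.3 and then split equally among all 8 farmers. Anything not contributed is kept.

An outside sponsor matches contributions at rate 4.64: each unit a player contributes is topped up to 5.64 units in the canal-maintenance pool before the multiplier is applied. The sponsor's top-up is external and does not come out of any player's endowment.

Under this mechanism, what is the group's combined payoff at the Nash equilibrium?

With the mechanism, a contributed unit returns 1.3 × 5.64 / 8 = 0.9165 per unit of net cost — still below 1 — so contributing 0 remains dominant for every player.
Everyone keeps their endowment and the group total is 8 × 49 = 392.

392.00 labor-hours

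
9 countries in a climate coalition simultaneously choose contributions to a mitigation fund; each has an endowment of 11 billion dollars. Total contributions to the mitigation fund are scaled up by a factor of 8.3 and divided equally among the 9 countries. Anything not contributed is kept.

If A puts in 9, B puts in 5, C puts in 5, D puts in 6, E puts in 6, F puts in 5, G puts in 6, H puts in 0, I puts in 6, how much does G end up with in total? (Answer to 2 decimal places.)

Total contributed: 9 + 5 + 5 + 6 + 6 + 5 + 6 + 0 + 6 = 48.
Each receives 8.3 × 48 / 9 = 44.27 from the mitigation fund.
G keeps 11 − 6 = 5, so G's payoff is 5 + 44.27 = 49.27.

49.27 billion dollars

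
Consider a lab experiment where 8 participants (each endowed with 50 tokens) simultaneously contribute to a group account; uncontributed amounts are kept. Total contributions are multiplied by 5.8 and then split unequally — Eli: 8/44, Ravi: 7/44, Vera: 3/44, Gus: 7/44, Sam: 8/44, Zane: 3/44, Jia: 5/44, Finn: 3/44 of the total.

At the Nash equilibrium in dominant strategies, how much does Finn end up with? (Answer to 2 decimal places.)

Each unit j contributes comes back to j as 5.8 × (j's share), so j prefers to contribute only if that share exceeds 1/5.8 = 0.1724; otherwise keeping the unit dominates.
The shares above 0.1724 belong to Eli and Sam, contributing 50 each; the remaining 6 contribute 0. Total contributed: 100.
Finn keeps 50 and receives 5.8 × 100 × 3/44 = 39.55 from the group account, for a payoff of 89.55.

89.55 tokens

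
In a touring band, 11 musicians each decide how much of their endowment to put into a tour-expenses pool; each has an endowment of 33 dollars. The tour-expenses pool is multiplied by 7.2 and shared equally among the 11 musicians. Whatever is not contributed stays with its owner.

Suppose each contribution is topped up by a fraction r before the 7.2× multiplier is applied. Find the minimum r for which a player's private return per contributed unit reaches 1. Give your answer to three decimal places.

With matching at rate r, one contributed unit becomes (1 + r) in the tour-expenses pool and returns 7.2 × (1 + r) / 11 to the contributor.
Setting this equal to 1: 1 + r = 11/7.2 = 1.5278.
So the minimum matching rate is r = 1.5278 − 1 = 0.528.

0.528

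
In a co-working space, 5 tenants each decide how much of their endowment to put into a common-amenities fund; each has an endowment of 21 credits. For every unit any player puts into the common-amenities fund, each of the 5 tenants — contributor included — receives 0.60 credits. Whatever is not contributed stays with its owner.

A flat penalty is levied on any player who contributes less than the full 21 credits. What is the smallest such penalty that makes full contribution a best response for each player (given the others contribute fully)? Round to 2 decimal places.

8.40 credits

Given the others contribute fully, the best deviation is to contribute 0 (any partial contribution still incurs the fine and gives up units whose private return 0.60 is below 1).
Deviating from 21 to 0 saves 21 credits but forfeits the deviator's share of the drop in the common-amenities fund: 0.60 × 21 = 12.60.
So the deviation gain is 21 − 12.60 = 8.40, and the fine must be at least 8.40 credits to wipe it out.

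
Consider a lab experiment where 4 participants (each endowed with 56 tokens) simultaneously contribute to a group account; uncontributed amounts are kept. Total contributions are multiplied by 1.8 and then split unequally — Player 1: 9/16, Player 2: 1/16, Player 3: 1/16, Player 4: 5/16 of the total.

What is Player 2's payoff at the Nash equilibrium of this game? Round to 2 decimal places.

62.30 tokens

Player j's private return per contributed unit is 1.8 × (j's share). Contributing is weakly dominant for j when that share is at least 1/1.8 = 0.5556, and contributing 0 is dominant otherwise.
Only Player 1 (9/16) clears that bar, contributing 56; the remaining 3 contribute 0. Total contributed: 56.
Player 2 keeps 56 and receives 1.8 × 56 × 1/16 = 6.30 from the group account, for a payoff of 62.30.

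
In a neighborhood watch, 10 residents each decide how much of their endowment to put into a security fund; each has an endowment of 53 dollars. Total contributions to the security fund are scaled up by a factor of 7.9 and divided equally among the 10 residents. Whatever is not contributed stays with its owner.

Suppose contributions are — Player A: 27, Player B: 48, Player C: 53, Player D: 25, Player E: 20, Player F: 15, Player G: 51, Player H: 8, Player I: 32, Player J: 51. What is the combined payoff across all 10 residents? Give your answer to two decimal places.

2807.00 dollars

Total contributed: 27 + 48 + 53 + 25 + 20 + 15 + 51 + 8 + 32 + 51 = 330; total kept: 10 × 53 − 330 = 200.
The security fund pays out 7.9 × 330 = 2607.00 in aggregate.
Group total = 200 + 2607.00 = 2807.00.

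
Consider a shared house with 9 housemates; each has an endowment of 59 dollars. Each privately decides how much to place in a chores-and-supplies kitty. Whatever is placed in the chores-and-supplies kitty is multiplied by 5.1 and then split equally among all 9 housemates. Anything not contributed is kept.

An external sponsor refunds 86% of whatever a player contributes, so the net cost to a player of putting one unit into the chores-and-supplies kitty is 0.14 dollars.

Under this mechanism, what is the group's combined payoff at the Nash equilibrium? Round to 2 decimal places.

The effective private return per unit is now (5.1/9) / 0.14 = 4.0476 > 1, so every player's dominant strategy flips to full contribution.
At the Nash equilibrium everyone contributes 59. Group total payoff = 9 × (59 × 0.86 + 5.1 × 59) = 3164.76.

3164.76 dollars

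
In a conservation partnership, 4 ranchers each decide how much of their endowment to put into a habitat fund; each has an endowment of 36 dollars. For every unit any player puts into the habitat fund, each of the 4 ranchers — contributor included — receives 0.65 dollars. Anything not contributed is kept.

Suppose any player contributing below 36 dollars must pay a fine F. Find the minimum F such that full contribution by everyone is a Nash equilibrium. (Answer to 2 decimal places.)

Given the others contribute fully, the best deviation is to contribute 0 (any partial contribution still incurs the fine and gives up units whose private return 0.65 is below 1).
Deviating from 36 to 0 saves 36 dollars but forfeits the deviator's share of the drop in the habitat fund: 0.65 × 36 = 23.40.
So the deviation gain is 36 − 23.40 = 12.60, and the fine must be at least 12.60 dollars to wipe it out.

12.60 dollars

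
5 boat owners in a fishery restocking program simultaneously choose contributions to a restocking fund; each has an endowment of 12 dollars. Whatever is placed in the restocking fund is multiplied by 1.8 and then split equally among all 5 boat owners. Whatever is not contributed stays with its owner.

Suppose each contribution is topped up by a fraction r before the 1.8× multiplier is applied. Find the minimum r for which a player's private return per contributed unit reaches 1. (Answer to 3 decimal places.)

With matching at rate r, one contributed unit becomes (1 + r) in the restocking fund and returns 1.8 × (1 + r) / 5 to the contributor.
Setting this equal to 1: 1 + r = 5/1.8 = 2.7778.
So the minimum matching rate is r = 2.7778 − 1 = 1.778.

1.778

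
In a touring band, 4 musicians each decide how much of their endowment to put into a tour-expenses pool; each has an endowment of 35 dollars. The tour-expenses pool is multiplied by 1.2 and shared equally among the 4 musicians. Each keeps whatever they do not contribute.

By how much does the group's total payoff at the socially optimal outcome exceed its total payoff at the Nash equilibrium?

Each contributed unit returns 1.2/4 = 0.3000 to its contributor — below 1 — so contributing 0 is dominant for every player. At the Nash equilibrium everyone keeps their 35, and the group total is 4 × 35 = 140.
Each contributed unit returns 1.200 to the group as a whole (0.3000 to each of 4 players), which exceeds 1, so the social optimum is full contribution: group total = 1.200 × 140 = 168.00.
Efficiency loss = 168.00 − 140 = 28.00.

28.00 dollars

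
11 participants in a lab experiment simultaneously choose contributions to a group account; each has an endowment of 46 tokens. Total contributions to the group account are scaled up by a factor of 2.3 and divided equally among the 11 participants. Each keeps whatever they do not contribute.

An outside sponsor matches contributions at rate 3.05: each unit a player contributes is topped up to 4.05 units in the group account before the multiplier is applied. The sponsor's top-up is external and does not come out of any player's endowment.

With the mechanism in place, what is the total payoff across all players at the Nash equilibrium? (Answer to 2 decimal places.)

With the mechanism, a contributed unit returns 2.3 × 4.05 / 11 = 0.8468 per unit of net cost — still below 1 — so contributing 0 remains dominant for every player.
Everyone keeps their endowment and the group total is 11 × 46 = 506.

506.00 tokens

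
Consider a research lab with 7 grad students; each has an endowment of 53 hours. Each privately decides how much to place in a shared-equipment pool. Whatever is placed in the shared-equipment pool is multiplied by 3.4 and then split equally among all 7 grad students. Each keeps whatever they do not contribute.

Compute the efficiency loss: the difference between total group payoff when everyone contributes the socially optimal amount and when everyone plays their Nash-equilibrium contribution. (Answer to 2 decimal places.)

Each contributed unit returns 3.4/7 = 0.4857 to its contributor — below 1 — so contributing 0 is dominant for every player. At the Nash equilibrium everyone keeps their 53, and the group total is 7 × 53 = 371.
Each contributed unit returns 3.400 to the group as a whole (0.4857 to each of 7 players), which exceeds 1, so the social optimum is full contribution: group total = 3.400 × 371 = 1261.40.
Efficiency loss = 1261.40 − 371 = 890.40.

890.40 hours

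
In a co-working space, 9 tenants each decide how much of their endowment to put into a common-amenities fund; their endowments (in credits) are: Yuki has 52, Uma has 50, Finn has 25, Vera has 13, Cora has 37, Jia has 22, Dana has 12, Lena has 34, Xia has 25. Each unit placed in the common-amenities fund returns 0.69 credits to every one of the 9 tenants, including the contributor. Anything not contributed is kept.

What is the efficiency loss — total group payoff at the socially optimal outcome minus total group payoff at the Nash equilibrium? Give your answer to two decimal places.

1406.70 credits

The private return per contributed unit is 0.69 < 1 for everyone, so the Nash equilibrium is zero contribution and the group total is Σ E_j = 52 + 50 + 25 + 13 + 37 + 22 + 12 + 34 + 25 = 270.
Each contributed unit returns 6.210 to the group, so the social optimum is full contribution by everyone: group total = 6.210 × 270 = 1676.70.
Efficiency loss = (6.210 − 1) × 270 = 1406.70.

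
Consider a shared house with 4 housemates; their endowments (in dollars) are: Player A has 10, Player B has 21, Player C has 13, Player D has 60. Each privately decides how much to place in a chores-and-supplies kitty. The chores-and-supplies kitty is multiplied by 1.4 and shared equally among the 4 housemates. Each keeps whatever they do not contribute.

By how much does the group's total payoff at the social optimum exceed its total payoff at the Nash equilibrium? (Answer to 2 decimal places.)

41.60 dollars

The private return per contributed unit is 1.4/4 = 0.3500 < 1 for every player regardless of endowment, so the Nash equilibrium is zero contribution and the group total is Σ E_j = 10 + 21 + 13 + 60 = 104.
Each contributed unit returns 1.400 to the group, so the social optimum is full contribution by everyone: group total = 1.400 × 104 = 145.60.
Efficiency loss = (1.400 − 1) × 104 = 41.60.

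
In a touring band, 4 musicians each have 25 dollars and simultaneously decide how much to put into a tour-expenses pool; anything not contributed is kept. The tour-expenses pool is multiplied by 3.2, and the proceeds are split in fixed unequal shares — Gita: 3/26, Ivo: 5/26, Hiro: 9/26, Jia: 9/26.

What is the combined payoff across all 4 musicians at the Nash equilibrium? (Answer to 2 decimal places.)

210.00 dollars

For player j, contributing a unit is worthwhile iff 3.2 × (j's share) ≥ 1, i.e. iff j's share is at least 0.3125.
Hiro and Jia clear that bar, contributing 25 each; the remaining 2 contribute 0. Total contributed: 50.
The tour-expenses pool pays out 3.2 × 50 = 160.00 in total (split across the unequal shares, but the aggregate is all that matters for the group sum).
The 2 free-riders keep 25 each, adding 50. Group total = 50 + 160.00 = 210.00.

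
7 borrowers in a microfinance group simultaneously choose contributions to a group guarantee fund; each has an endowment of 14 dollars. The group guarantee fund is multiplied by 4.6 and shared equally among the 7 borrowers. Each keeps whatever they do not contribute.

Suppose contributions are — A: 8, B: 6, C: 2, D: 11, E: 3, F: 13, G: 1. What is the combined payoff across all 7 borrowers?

Total contributed: 8 + 6 + 2 + 11 + 3 + 13 + 1 = 44; total kept: 7 × 14 − 44 = 54.
The group guarantee fund pays out 4.6 × 44 = 202.40 in aggregate.
Group total = 54 + 202.40 = 256.40.

256.40 dollars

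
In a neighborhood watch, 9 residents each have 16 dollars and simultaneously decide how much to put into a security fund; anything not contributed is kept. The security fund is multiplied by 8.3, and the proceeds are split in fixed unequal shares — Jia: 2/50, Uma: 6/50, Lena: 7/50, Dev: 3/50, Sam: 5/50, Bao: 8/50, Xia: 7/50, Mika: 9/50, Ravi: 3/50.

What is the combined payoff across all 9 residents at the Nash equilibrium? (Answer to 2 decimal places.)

611.20 dollars

A player with share s gets back 8.3·s per unit contributed, so full contribution is dominant for anyone with s > 1/8.3 = 0.1205 and zero contribution is dominant for anyone below.
Lena, Bao, Xia and Mika are above the threshold, contributing 16 each; the remaining 5 contribute 0. Total contributed: 64.
The security fund pays out 8.3 × 64 = 531.20 in total (split across the unequal shares, but the aggregate is all that matters for the group sum).
The 5 free-riders keep 16 each, adding 80. Group total = 80 + 531.20 = 611.20.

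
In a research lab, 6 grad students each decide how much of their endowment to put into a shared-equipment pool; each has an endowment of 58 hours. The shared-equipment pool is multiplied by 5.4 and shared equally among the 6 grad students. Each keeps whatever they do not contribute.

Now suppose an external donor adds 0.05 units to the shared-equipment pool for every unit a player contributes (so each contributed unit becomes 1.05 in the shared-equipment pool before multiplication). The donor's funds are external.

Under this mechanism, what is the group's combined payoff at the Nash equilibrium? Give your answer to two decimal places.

348.00 hours

Even with the mechanism, each unit contributed returns only 5.4 × 1.05 / 6 = 0.9450 per unit of net cost, so contributing nothing is still dominant.
Everyone keeps their endowment and the group total is 6 × 58 = 348.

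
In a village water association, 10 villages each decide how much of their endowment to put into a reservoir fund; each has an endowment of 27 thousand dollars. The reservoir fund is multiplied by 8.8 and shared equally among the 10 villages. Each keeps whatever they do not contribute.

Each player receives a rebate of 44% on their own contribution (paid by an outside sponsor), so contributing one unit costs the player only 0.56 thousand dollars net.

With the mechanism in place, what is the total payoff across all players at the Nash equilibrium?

2494.80 thousand dollars

The effective private return per unit is now (8.8/10) / 0.56 = 1.5714 > 1, so every player's dominant strategy flips to full contribution.
So the Nash equilibrium is full contribution by all 10; the group earns 10 × (27 × 0.44 + 8.8 × 27) = 2494.80.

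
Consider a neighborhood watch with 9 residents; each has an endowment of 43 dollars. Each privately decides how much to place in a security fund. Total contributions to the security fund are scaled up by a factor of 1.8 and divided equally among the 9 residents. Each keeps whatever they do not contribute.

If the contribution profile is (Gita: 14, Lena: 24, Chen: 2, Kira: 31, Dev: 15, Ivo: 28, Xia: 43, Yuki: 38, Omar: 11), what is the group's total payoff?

551.80 dollars

Total contributed: 14 + 24 + 2 + 31 + 15 + 28 + 43 + 38 + 11 = 206; total kept: 9 × 43 − 206 = 181.
The security fund pays out 1.8 × 206 = 370.80 in aggregate.
Group total = 181 + 370.80 = 551.80.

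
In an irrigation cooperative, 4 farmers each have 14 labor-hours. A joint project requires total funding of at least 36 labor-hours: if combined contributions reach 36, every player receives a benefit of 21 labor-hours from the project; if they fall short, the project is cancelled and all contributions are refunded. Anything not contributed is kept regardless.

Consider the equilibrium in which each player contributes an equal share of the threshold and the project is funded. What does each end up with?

Equal share of the threshold: 36/4 = 9.
At this profile no one gains by cutting their contribution: any cut drops the total below 36, the project is cancelled, contributions are refunded, and the deviator ends with 14, which is less than 14 − 9 + 21 = 26. Contributing more than 9 just wastes the excess. So contributing exactly 9 is a best response.
Each player's payoff: 14 − 9 + 21 = 26.

26 labor-hours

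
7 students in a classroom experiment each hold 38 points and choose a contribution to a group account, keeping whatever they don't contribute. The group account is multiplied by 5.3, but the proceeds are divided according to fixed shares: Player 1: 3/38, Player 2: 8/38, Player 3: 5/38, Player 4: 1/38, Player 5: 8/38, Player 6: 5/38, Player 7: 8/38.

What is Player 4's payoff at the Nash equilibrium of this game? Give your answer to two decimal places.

53.90 points

Player j's private return per contributed unit is 5.3 × (j's share). Contributing is weakly dominant for j when that share is at least 1/5.3 = 0.1887, and contributing 0 is dominant otherwise.
Player 2, Player 5 and Player 7 clear that bar, contributing 38 each; the remaining 4 contribute 0. Total contributed: 114.
Player 4 keeps 38 and receives 5.3 × 114 × 1/38 = 15.90 from the group account, for a payoff of 53.90.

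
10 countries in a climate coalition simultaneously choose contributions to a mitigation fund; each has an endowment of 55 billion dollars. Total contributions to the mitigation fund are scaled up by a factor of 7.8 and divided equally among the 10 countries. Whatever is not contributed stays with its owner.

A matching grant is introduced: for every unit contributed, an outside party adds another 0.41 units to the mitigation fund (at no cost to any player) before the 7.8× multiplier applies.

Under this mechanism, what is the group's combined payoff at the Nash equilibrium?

6048.90 billion dollars

The effective private return per unit is now 7.8 × 1.41 / 10 = 1.0998 > 1, so every player's dominant strategy flips to full contribution.
So the Nash equilibrium is full contribution by all 10; the group earns 7.8 × 1.41 × 550 = 6048.90.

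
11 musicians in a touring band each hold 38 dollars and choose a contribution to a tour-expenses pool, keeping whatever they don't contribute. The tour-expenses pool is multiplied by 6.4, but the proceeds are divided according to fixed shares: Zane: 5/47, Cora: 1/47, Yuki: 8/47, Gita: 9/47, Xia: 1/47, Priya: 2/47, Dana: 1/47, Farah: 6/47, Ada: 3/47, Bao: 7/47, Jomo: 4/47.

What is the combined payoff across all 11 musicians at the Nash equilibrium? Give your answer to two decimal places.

828.40 dollars

Each unit j contributes comes back to j as 6.4 × (j's share), so j prefers to contribute only if that share exceeds 1/6.4 = 0.1563; otherwise keeping the unit dominates.
Yuki and Gita clear that bar, contributing 38 each; the remaining 9 contribute 0. Total contributed: 76.
The tour-expenses pool pays out 6.4 × 76 = 486.40 in total (split across the unequal shares, but the aggregate is all that matters for the group sum).
The 9 free-riders keep 38 each, adding 342. Group total = 342 + 486.40 = 828.40.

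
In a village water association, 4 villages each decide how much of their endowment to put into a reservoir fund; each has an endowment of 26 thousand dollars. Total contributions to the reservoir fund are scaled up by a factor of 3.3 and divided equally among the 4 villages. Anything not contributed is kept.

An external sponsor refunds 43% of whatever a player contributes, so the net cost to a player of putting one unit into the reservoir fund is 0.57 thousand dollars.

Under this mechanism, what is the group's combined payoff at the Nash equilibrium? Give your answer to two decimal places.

Under the mechanism each unit contributed yields (3.3/4) / 0.57 = 1.4474 back to its contributor per unit of net cost, which exceeds 1, making full contribution the dominant choice for everyone.
So the Nash equilibrium is full contribution by all 4; the group earns 4 × (26 × 0.43 + 3.3 × 26) = 387.92.

387.92 thousand dollars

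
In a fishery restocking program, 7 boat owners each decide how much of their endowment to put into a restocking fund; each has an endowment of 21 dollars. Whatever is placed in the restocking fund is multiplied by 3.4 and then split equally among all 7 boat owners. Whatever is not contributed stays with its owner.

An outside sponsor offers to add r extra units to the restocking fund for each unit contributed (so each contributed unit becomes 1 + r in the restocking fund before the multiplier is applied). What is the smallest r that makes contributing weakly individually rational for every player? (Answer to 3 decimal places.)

1.059

With matching at rate r, one contributed unit becomes (1 + r) in the restocking fund and returns 3.4 × (1 + r) / 7 to the contributor.
Setting this equal to 1: 1 + r = 7/3.4 = 2.0588.
So the minimum matching rate is r = 2.0588 − 1 = 1.059.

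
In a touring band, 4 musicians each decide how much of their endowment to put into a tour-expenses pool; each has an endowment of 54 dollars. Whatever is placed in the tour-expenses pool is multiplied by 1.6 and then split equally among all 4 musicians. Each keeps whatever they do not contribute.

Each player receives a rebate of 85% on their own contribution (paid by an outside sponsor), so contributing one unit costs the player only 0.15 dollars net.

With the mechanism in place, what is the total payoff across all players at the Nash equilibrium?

Under the mechanism each unit contributed yields (1.6/4) / 0.15 = 2.6667 back to its contributor per unit of net cost, which exceeds 1, making full contribution the dominant choice for everyone.
At the Nash equilibrium everyone contributes 54. Group total payoff = 4 × (54 × 0.85 + 1.6 × 54) = 529.20.

529.20 dollars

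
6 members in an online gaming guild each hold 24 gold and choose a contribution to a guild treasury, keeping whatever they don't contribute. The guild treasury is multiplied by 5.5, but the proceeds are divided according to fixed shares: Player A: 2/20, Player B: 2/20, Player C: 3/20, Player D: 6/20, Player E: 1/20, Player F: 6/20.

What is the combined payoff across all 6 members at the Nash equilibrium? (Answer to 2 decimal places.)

360.00 gold

For player j, contributing a unit is worthwhile iff 5.5 × (j's share) ≥ 1, i.e. iff j's share is at least 0.1818.
The shares above 0.1818 belong to Player D and Player F, contributing 24 each; the remaining 4 contribute 0. Total contributed: 48.
The guild treasury pays out 5.5 × 48 = 264.00 in total (split across the unequal shares, but the aggregate is all that matters for the group sum).
The 4 free-riders keep 24 each, adding 96. Group total = 96 + 264.00 = 360.00.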